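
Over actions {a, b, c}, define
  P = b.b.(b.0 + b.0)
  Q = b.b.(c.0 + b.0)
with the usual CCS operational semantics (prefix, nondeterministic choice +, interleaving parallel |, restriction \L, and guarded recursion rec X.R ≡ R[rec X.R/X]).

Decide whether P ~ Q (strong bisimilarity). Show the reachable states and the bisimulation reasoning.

Reachable graph of P (4 states):
  p0 = b.b.(b.0 + b.0) → --b--▸ p1
  p1 = b.(b.0 + b.0) → --b--▸ p2
  p2 = b.0 + b.0 → --b--▸ p3
  p3 = 0 → stopped
Reachable graph of Q (4 states):
  q0 = b.b.(c.0 + b.0) → --b--▸ q1
  q1 = b.(c.0 + b.0) → --b--▸ q2
  q2 = c.0 + b.0 → --b--▸ q3, --c--▸ q3
  q3 = 0 → stopped
Partition-refinement fixed point:
  B0 = {p0}
  B1 = {p1}
  B2 = {p2}
  B3 = {p3, q3}
  B4 = {q0}
  B5 = {q1}
  B6 = {q2}
p0 ∈ B0, q0 ∈ B4 → different blocks

NO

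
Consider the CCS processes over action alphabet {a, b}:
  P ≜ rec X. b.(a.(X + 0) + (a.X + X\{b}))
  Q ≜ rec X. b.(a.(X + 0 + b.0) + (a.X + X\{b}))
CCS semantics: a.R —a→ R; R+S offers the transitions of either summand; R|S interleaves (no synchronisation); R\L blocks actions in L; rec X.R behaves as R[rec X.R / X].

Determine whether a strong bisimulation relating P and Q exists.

not bisimilar

Reachable graph of P (3 states):
  p0 = rec X. b.(a.(X + 0) + (a.X + X\{b})) :: =b=> p1
  p1 = a.((rec X. b.(a.(X + 0) + (a.X + X\{b}))) + 0) + (a.(rec X. b.(a.(X + 0) + (a.X + X\{b}))) + (rec X. b.(a.(X + 0) + (a.X + X\{b})))\{b}) :: =a=> p0, =a=> p2
  p2 = (rec X. b.(a.(X + 0) + (a.X + X\{b}))) + 0 :: =b=> p1
Reachable graph of Q (4 states):
  q0 = rec X. b.(a.(X + 0 + b.0) + (a.X + X\{b})) :: =b=> q1
  q1 = a.((rec X. b.(a.(X + 0 + b.0) + (a.X + X\{b}))) + 0 + b.0) + (a.(rec X. b.(a.(X + 0 + b.0) + (a.X + X\{b}))) + (rec X. b.(a.(X + 0 + b.0) + (a.X + X\{b})))\{b}) :: =a=> q0, =a=> q2
  q2 = (rec X. b.(a.(X + 0 + b.0) + (a.X + X\{b}))) + 0 + b.0 :: =b=> q1, =b=> q3
  q3 = 0 :: ∅
Coarsest stable partition (strong bisimilarity classes):
  B0 = {p0, p2}
  B1 = {p1}
  B2 = {q0}
  B3 = {q1}
  B4 = {q2}
  B5 = {q3}
p0 ∈ B0, q0 ∈ B2 → different blocks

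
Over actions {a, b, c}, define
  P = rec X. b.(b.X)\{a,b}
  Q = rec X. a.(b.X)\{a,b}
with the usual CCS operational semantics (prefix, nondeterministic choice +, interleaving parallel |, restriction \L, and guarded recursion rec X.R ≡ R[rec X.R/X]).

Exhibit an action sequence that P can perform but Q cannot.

b

Reachable graph of P (2 states):
  s0 = rec X. b.(b.X)\{a,b} → -b-> s1
  s1 = (b.(rec X. b.(b.X)\{a,b}))\{a,b} → ·
Reachable graph of Q (2 states):
  t0 = rec X. a.(b.X)\{a,b} → -a-> t1
  t1 = (b.(rec X. a.(b.X)\{a,b}))\{a,b} → ·
Run σ = ⟨b⟩ on P: start {s0}
  after b @ step 1: {s1}
  P completes σ.
Run σ = ⟨b⟩ on Q: start {t0}
  after b @ step 1: ∅  — Q cannot continue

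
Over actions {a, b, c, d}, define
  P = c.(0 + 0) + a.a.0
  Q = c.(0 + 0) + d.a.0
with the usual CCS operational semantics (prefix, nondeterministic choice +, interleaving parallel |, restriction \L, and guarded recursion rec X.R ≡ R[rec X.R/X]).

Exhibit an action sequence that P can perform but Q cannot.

a

LTS(P): 4 reachable states
  s0 = c.(0 + 0) + a.a.0 ⊢ --a--▸ s1, --c--▸ s2
  s1 = a.0 ⊢ --a--▸ s3
  s2 = 0 + 0 ⊢ stopped
  s3 = 0 ⊢ stopped
LTS(Q): 4 reachable states
  t0 = c.(0 + 0) + d.a.0 ⊢ --c--▸ t1, --d--▸ t2
  t1 = 0 + 0 ⊢ stopped
  t2 = a.0 ⊢ --a--▸ t3
  t3 = 0 ⊢ stopped
Run σ = ⟨a⟩ on P: start {s0}
  step 1 (a): {s1}
  ✓ P
Run σ = ⟨a⟩ on Q: start {t0}
  step 1 (a): ∅ (Q stuck)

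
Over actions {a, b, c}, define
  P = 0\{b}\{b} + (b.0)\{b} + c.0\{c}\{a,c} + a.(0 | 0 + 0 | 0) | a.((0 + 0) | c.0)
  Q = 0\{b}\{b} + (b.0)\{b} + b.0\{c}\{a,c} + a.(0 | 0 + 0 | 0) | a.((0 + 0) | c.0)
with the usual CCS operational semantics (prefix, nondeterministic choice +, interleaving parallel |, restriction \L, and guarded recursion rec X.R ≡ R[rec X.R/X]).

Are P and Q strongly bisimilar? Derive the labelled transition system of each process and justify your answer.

P ≁ Q

P's transition system — 7 states:
  u0 = 0\{b}\{b} + (b.0)\{b} + c.0\{c}\{a,c} + a.(0 | 0 + 0 | 0) | a.((0 + 0) | c.0) | --a--▸ u1, --a--▸ u2, --c--▸ u3
  u1 = (0 | 0 + 0 | 0) | a.((0 + 0) | c.0) | --a--▸ u4
  u2 = a.(0 | 0 + 0 | 0) | ((0 + 0) | c.0) | --a--▸ u4, --c--▸ u5
  u3 = 0\{c}\{a,c} | (no moves)
  u4 = (0 | 0 + 0 | 0) | ((0 + 0) | c.0) | --c--▸ u6
  u5 = a.(0 | 0 + 0 | 0) | ((0 + 0) | 0) | --a--▸ u6
  u6 = (0 | 0 + 0 | 0) | ((0 + 0) | 0) | (no moves)
Q's transition system — 7 states:
  v0 = 0\{b}\{b} + (b.0)\{b} + b.0\{c}\{a,c} + a.(0 | 0 + 0 | 0) | a.((0 + 0) | c.0) | --a--▸ v1, --a--▸ v2, --b--▸ v3
  v1 = (0 | 0 + 0 | 0) | a.((0 + 0) | c.0) | --a--▸ v4
  v2 = a.(0 | 0 + 0 | 0) | ((0 + 0) | c.0) | --a--▸ v4, --c--▸ v5
  v3 = 0\{c}\{a,c} | (no moves)
  v4 = (0 | 0 + 0 | 0) | ((0 + 0) | c.0) | --c--▸ v6
  v5 = a.(0 | 0 + 0 | 0) | ((0 + 0) | 0) | --a--▸ v6
  v6 = (0 | 0 + 0 | 0) | ((0 + 0) | 0) | (no moves)
Coarsest stable partition (strong bisimilarity classes):
  B0 = {u0}
  B1 = {u3, u6, v3, v6}
  B2 = {u2, v2}
  B3 = {u4, v4}
  B4 = {u5, v5}
  B5 = {u1, v1}
  B6 = {v0}
u0 ∈ B0, v0 ∈ B6 → different blocks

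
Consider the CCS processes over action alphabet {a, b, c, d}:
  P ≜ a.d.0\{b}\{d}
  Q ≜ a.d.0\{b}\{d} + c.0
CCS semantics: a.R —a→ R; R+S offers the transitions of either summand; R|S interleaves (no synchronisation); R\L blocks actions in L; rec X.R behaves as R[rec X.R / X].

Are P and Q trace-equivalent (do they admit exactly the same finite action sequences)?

P's transition system — 3 states:
  p0 = a.d.0\{b}\{d} ⊢ -a-> p1
  p1 = d.0\{b}\{d} ⊢ -d-> p2
  p2 = 0\{b}\{d} ⊢ (no moves)
Q's transition system — 4 states:
  q0 = a.d.0\{b}\{d} + c.0 ⊢ -a-> q1, -c-> q2
  q1 = d.0\{b}\{d} ⊢ -d-> q3
  q2 = 0 ⊢ (no moves)
  q3 = 0\{b}\{d} ⊢ (no moves)
Executing c from Q (initial set {q0}):
  [1] c ⇒ {q2}
  Q completes σ.
Executing c from P (initial set {p0}):
  [1] c ⇒ ∅  — P cannot continue

trace-distinct — witness ⟨c⟩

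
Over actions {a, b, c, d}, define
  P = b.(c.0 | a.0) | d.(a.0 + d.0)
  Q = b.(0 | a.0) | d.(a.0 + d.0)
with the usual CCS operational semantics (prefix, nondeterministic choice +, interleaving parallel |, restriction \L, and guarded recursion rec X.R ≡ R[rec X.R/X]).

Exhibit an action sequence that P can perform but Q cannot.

P's transition system — 15 states:
  s0 = b.(c.0 | a.0) | d.(a.0 + d.0) | ··b··> s1, ··d··> s2
  s1 = c.0 | a.0 | d.(a.0 + d.0) | ··a··> s3, ··c··> s4, ··d··> s5
  s2 = b.(c.0 | a.0) | (a.0 + d.0) | ··a··> s6, ··b··> s5, ··d··> s6
  s3 = c.0 | 0 | d.(a.0 + d.0) | ··c··> s7, ··d··> s8
  s4 = 0 | a.0 | d.(a.0 + d.0) | ··a··> s7, ··d··> s9
  s5 = c.0 | a.0 | (a.0 + d.0) | ··a··> s10, ··a··> s8, ··c··> s9, ··d··> s10
  s6 = b.(c.0 | a.0) | 0 | ··b··> s10
  s7 = 0 | 0 | d.(a.0 + d.0) | ··d··> s11
  s8 = c.0 | 0 | (a.0 + d.0) | ··a··> s12, ··c··> s11, ··d··> s12
  s9 = 0 | a.0 | (a.0 + d.0) | ··a··> s11, ··a··> s13, ··d··> s13
  s10 = c.0 | a.0 | 0 | ··a··> s12, ··c··> s13
  s11 = 0 | 0 | (a.0 + d.0) | ··a··> s14, ··d··> s14
  s12 = c.0 | 0 | 0 | ··c··> s14
  s13 = 0 | a.0 | 0 | ··a··> s14
  s14 = 0 | 0 | 0 | ∅
Q's transition system — 9 states:
  t0 = b.(0 | a.0) | d.(a.0 + d.0) | ··b··> t1, ··d··> t2
  t1 = 0 | a.0 | d.(a.0 + d.0) | ··a··> t3, ··d··> t4
  t2 = b.(0 | a.0) | (a.0 + d.0) | ··a··> t5, ··b··> t4, ··d··> t5
  t3 = 0 | 0 | d.(a.0 + d.0) | ··d··> t6
  t4 = 0 | a.0 | (a.0 + d.0) | ··a··> t6, ··a··> t7, ··d··> t7
  t5 = b.(0 | a.0) | 0 | ··b··> t7
  t6 = 0 | 0 | (a.0 + d.0) | ··a··> t8, ··d··> t8
  t7 = 0 | a.0 | 0 | ··a··> t8
  t8 = 0 | 0 | 0 | ∅
Run σ = ⟨bc⟩ on P: start {s0}
  after b @ step 1: {s1}
  after c @ step 2: {s4}
  — P admits the full trace.
Run σ = ⟨bc⟩ on Q: start {t0}
  after b @ step 1: {t1}
  after c @ step 2: ∅ (Q stuck)

bc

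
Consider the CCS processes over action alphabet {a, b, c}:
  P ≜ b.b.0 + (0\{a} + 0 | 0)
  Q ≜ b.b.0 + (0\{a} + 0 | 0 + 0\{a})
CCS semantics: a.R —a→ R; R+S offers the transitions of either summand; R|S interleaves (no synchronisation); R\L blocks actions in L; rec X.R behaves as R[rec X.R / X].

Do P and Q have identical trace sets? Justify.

YES

P's transition system — 3 states:
  m0 = b.b.0 + (0\{a} + 0 | 0) | -b-> m1
  m1 = b.0 | -b-> m2
  m2 = 0 | ∅
Q's transition system — 3 states:
  n0 = b.b.0 + (0\{a} + 0 | 0 + 0\{a}) | -b-> n1
  n1 = b.0 | -b-> n2
  n2 = 0 | ∅
Bisimilarity quotient blocks:
  B0 = {m0, n0}
  B1 = {m1, n1}
  B2 = {m2, n2}
m0 ∈ B0, n0 ∈ B0 → same block
Bisimilar ⇒ trace-equivalent.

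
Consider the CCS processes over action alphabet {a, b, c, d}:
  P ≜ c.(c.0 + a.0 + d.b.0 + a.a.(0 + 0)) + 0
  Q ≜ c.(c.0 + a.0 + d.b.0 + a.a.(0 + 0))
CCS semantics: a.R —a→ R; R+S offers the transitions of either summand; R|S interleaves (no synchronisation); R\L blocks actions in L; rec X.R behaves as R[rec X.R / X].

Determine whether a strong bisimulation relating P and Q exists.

bisimilar

P's transition system — 6 states:
  s0 = c.(c.0 + a.0 + d.b.0 + a.a.(0 + 0)) + 0 | —c→ s1
  s1 = c.0 + a.0 + d.b.0 + a.a.(0 + 0) | —a→ s2, —a→ s3, —c→ s2, —d→ s4
  s2 = 0 | ∅
  s3 = a.(0 + 0) | —a→ s5
  s4 = b.0 | —b→ s2
  s5 = 0 + 0 | ∅
Q's transition system — 6 states:
  t0 = c.(c.0 + a.0 + d.b.0 + a.a.(0 + 0)) | —c→ t1
  t1 = c.0 + a.0 + d.b.0 + a.a.(0 + 0) | —a→ t2, —a→ t3, —c→ t2, —d→ t4
  t2 = 0 | ∅
  t3 = a.(0 + 0) | —a→ t5
  t4 = b.0 | —b→ t2
  t5 = 0 + 0 | ∅
Bisimilarity quotient blocks:
  B0 = {s0, t0}
  B1 = {s1, t1}
  B2 = {s2, s5, t2, t5}
  B3 = {s3, t3}
  B4 = {s4, t4}
s0 ∈ B0, t0 ∈ B0 → same block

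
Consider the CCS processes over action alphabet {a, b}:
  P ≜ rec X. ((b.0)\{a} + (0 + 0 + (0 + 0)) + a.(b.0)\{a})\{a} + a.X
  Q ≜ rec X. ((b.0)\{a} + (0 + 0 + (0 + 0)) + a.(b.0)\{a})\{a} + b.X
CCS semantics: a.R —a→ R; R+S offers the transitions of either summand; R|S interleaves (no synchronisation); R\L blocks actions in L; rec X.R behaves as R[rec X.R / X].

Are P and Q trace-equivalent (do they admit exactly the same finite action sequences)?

NO — witness ⟨a⟩

LTS(P): 2 reachable states
  m0 = rec X. ((b.0)\{a} + (0 + 0 + (0 + 0)) + a.(b.0)\{a})\{a} + a.X ⊢ --a--▸ m0, --b--▸ m1
  m1 = 0\{a}\{a} ⊢ stopped
LTS(Q): 2 reachable states
  n0 = rec X. ((b.0)\{a} + (0 + 0 + (0 + 0)) + a.(b.0)\{a})\{a} + b.X ⊢ --b--▸ n0, --b--▸ n1
  n1 = 0\{a}\{a} ⊢ stopped
Executing a from P (initial set {m0}):
  step 1 (a): {m0}
  ✓ P
Executing a from Q (initial set {n0}):
  step 1 (a): ∅ (Q stuck)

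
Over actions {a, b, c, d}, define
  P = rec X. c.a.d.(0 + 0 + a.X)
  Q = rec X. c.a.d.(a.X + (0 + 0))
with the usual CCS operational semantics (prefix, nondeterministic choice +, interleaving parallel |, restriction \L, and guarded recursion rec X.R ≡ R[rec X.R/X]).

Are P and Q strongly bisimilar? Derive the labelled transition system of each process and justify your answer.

P's transition system — 4 states:
  p0 = rec X. c.a.d.(0 + 0 + a.X) :: =c=> p1
  p1 = a.d.(0 + 0 + a.(rec X. c.a.d.(0 + 0 + a.X))) :: =a=> p2
  p2 = d.(0 + 0 + a.(rec X. c.a.d.(0 + 0 + a.X))) :: =d=> p3
  p3 = 0 + 0 + a.(rec X. c.a.d.(0 + 0 + a.X)) :: =a=> p0
Q's transition system — 4 states:
  q0 = rec X. c.a.d.(a.X + (0 + 0)) :: =c=> q1
  q1 = a.d.(a.(rec X. c.a.d.(a.X + (0 + 0))) + (0 + 0)) :: =a=> q2
  q2 = d.(a.(rec X. c.a.d.(a.X + (0 + 0))) + (0 + 0)) :: =d=> q3
  q3 = a.(rec X. c.a.d.(a.X + (0 + 0))) + (0 + 0) :: =a=> q0
Bisimilarity quotient blocks:
  B0 = {p0, q0}
  B1 = {p1, q1}
  B2 = {p2, q2}
  B3 = {p3, q3}
p0 ∈ B0, q0 ∈ B0 → same block

P ~ Q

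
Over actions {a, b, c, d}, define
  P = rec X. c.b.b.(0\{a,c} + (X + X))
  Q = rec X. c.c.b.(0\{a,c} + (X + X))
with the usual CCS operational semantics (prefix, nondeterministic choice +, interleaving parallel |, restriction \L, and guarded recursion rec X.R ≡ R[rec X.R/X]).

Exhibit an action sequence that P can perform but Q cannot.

LTS(P): 4 reachable states
  m0 = rec X. c.b.b.(0\{a,c} + (X + X)) | --c--▸ m1
  m1 = b.b.(0\{a,c} + ((rec X. c.b.b.(0\{a,c} + (X + X))) + (rec X. c.b.b.(0\{a,c} + (X + X))))) | --b--▸ m2
  m2 = b.(0\{a,c} + ((rec X. c.b.b.(0\{a,c} + (X + X))) + (rec X. c.b.b.(0\{a,c} + (X + X))))) | --b--▸ m3
  m3 = 0\{a,c} + ((rec X. c.b.b.(0\{a,c} + (X + X))) + (rec X. c.b.b.(0\{a,c} + (X + X)))) | --c--▸ m1
LTS(Q): 4 reachable states
  n0 = rec X. c.c.b.(0\{a,c} + (X + X)) | --c--▸ n1
  n1 = c.b.(0\{a,c} + ((rec X. c.c.b.(0\{a,c} + (X + X))) + (rec X. c.c.b.(0\{a,c} + (X + X))))) | --c--▸ n2
  n2 = b.(0\{a,c} + ((rec X. c.c.b.(0\{a,c} + (X + X))) + (rec X. c.c.b.(0\{a,c} + (X + X))))) | --b--▸ n3
  n3 = 0\{a,c} + ((rec X. c.c.b.(0\{a,c} + (X + X))) + (rec X. c.c.b.(0\{a,c} + (X + X)))) | --c--▸ n1
Trace ⟨cb⟩ through P, begin at {m0}:
  [1] c ⇒ {m1}
  [2] b ⇒ {m2}
  — P admits the full trace.
Trace ⟨cb⟩ through Q, begin at {n0}:
  [1] c ⇒ {n1}
  [2] b ⇒ ∅  — Q cannot continue

cb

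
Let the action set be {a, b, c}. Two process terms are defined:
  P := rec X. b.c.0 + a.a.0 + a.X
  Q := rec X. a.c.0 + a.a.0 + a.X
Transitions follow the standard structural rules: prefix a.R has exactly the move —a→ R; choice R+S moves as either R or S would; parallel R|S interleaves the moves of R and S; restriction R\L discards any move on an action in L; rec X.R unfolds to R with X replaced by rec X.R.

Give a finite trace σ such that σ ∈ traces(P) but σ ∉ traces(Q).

LTS(P): 4 reachable states
  m0 = rec X. b.c.0 + a.a.0 + a.X → ··a··> m0, ··a··> m1, ··b··> m2
  m1 = a.0 → ··a··> m3
  m2 = c.0 → ··c··> m3
  m3 = 0 → (no moves)
LTS(Q): 4 reachable states
  n0 = rec X. a.c.0 + a.a.0 + a.X → ··a··> n0, ··a··> n1, ··a··> n2
  n1 = a.0 → ··a··> n3
  n2 = c.0 → ··c··> n3
  n3 = 0 → (no moves)
Trace ⟨b⟩ through P, begin at {m0}:
  step 1 (b): {m2}
  ✓ P
Trace ⟨b⟩ through Q, begin at {n0}:
  step 1 (b): ∅  — Q cannot continue

b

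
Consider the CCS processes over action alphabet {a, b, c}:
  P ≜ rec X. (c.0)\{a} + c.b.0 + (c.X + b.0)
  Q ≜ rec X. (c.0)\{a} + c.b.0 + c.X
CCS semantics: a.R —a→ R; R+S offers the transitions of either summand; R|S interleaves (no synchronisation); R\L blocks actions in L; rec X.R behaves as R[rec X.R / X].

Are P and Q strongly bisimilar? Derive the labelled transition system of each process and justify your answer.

LTS(P): 4 reachable states
  m0 = rec X. (c.0)\{a} + c.b.0 + (c.X + b.0) has moves —b→ m1, —c→ m0, —c→ m2, —c→ m3
  m1 = 0 has moves (no moves)
  m2 = 0\{a} has moves (no moves)
  m3 = b.0 has moves —b→ m1
LTS(Q): 4 reachable states
  n0 = rec X. (c.0)\{a} + c.b.0 + c.X has moves —c→ n0, —c→ n1, —c→ n2
  n1 = 0\{a} has moves (no moves)
  n2 = b.0 has moves —b→ n3
  n3 = 0 has moves (no moves)
Partition-refinement fixed point:
  B0 = {m0}
  B1 = {m1, m2, n1, n3}
  B2 = {m3, n2}
  B3 = {n0}
m0 ∈ B0, n0 ∈ B3 → different blocks

P ≁ Q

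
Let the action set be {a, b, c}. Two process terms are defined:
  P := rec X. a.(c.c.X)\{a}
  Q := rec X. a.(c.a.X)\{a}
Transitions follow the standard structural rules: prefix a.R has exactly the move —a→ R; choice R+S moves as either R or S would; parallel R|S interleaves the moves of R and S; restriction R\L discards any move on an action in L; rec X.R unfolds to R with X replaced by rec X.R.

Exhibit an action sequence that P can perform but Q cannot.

P's transition system — 4 states:
  p0 = rec X. a.(c.c.X)\{a} | —a→ p1
  p1 = (c.c.(rec X. a.(c.c.X)\{a}))\{a} | —c→ p2
  p2 = (c.(rec X. a.(c.c.X)\{a}))\{a} | —c→ p3
  p3 = (rec X. a.(c.c.X)\{a})\{a} | ∅
Q's transition system — 3 states:
  q0 = rec X. a.(c.a.X)\{a} | —a→ q1
  q1 = (c.a.(rec X. a.(c.a.X)\{a}))\{a} | —c→ q2
  q2 = (a.(rec X. a.(c.a.X)\{a}))\{a} | ∅
Executing acc from P (initial set {p0}):
  step 1 (a): {p1}
  step 2 (c): {p2}
  step 3 (c): {p3}
  — P admits the full trace.
Executing acc from Q (initial set {q0}):
  step 1 (a): {q1}
  step 2 (c): {q2}
  step 3 (c): ∅ (Q stuck)

acc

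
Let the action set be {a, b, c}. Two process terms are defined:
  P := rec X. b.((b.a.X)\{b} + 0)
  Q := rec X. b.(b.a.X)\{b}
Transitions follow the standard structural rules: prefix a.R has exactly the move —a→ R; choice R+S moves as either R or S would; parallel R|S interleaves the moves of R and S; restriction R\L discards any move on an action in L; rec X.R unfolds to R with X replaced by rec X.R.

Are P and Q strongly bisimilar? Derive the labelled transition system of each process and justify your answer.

YES

P's transition system — 2 states:
  u0 = rec X. b.((b.a.X)\{b} + 0) :: —b→ u1
  u1 = (b.a.(rec X. b.((b.a.X)\{b} + 0)))\{b} + 0 :: ·
Q's transition system — 2 states:
  v0 = rec X. b.(b.a.X)\{b} :: —b→ v1
  v1 = (b.a.(rec X. b.(b.a.X)\{b}))\{b} :: ·
Partition-refinement fixed point:
  B0 = {u0, v0}
  B1 = {u1, v1}
u0 ∈ B0, v0 ∈ B0 → same block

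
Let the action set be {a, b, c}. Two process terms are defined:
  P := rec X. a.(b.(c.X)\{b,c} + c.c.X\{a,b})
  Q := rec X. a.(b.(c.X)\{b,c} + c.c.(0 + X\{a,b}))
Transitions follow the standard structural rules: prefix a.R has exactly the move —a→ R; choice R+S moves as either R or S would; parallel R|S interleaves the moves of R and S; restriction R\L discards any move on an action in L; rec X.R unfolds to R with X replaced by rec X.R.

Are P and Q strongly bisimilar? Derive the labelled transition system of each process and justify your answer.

bisimilar

P's transition system — 5 states:
  u0 = rec X. a.(b.(c.X)\{b,c} + c.c.X\{a,b}) ⊢ =a=> u1
  u1 = b.(c.(rec X. a.(b.(c.X)\{b,c} + c.c.X\{a,b})))\{b,c} + c.c.(rec X. a.(b.(c.X)\{b,c} + c.c.X\{a,b}))\{a,b} ⊢ =b=> u2, =c=> u3
  u2 = (c.(rec X. a.(b.(c.X)\{b,c} + c.c.X\{a,b})))\{b,c} ⊢ stopped
  u3 = c.(rec X. a.(b.(c.X)\{b,c} + c.c.X\{a,b}))\{a,b} ⊢ =c=> u4
  u4 = (rec X. a.(b.(c.X)\{b,c} + c.c.X\{a,b}))\{a,b} ⊢ stopped
Q's transition system — 5 states:
  v0 = rec X. a.(b.(c.X)\{b,c} + c.c.(0 + X\{a,b})) ⊢ =a=> v1
  v1 = b.(c.(rec X. a.(b.(c.X)\{b,c} + c.c.(0 + X\{a,b}))))\{b,c} + c.c.(0 + (rec X. a.(b.(c.X)\{b,c} + c.c.(0 + X\{a,b})))\{a,b}) ⊢ =b=> v2, =c=> v3
  v2 = (c.(rec X. a.(b.(c.X)\{b,c} + c.c.(0 + X\{a,b}))))\{b,c} ⊢ stopped
  v3 = c.(0 + (rec X. a.(b.(c.X)\{b,c} + c.c.(0 + X\{a,b})))\{a,b}) ⊢ =c=> v4
  v4 = 0 + (rec X. a.(b.(c.X)\{b,c} + c.c.(0 + X\{a,b})))\{a,b} ⊢ stopped
Bisimilarity quotient blocks:
  B0 = {u0, v0}
  B1 = {u1, v1}
  B2 = {u2, u4, v2, v4}
  B3 = {u3, v3}
u0 ∈ B0, v0 ∈ B0 → same block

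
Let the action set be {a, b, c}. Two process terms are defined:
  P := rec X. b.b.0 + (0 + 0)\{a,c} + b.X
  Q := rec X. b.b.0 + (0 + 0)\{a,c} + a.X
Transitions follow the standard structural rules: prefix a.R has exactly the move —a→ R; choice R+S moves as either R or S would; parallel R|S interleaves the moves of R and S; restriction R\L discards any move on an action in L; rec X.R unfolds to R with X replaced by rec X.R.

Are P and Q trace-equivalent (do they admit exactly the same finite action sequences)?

P's transition system — 3 states:
  s0 = rec X. b.b.0 + (0 + 0)\{a,c} + b.X ⊢ -b-> s0, -b-> s1
  s1 = b.0 ⊢ -b-> s2
  s2 = 0 ⊢ deadlocked
Q's transition system — 3 states:
  t0 = rec X. b.b.0 + (0 + 0)\{a,c} + a.X ⊢ -a-> t0, -b-> t1
  t1 = b.0 ⊢ -b-> t2
  t2 = 0 ⊢ deadlocked
Run σ = ⟨bbb⟩ on P: start {s0}
  [1] b ⇒ {s0, s1}
  [2] b ⇒ {s0, s1, s2}
  [3] b ⇒ {s0, s1, s2}
  — P admits the full trace.
Run σ = ⟨bbb⟩ on Q: start {t0}
  [1] b ⇒ {t1}
  [2] b ⇒ {t2}
  [3] b ⇒ ∅ (Q stuck)

traces(P) ≠ traces(Q) — witness ⟨bbb⟩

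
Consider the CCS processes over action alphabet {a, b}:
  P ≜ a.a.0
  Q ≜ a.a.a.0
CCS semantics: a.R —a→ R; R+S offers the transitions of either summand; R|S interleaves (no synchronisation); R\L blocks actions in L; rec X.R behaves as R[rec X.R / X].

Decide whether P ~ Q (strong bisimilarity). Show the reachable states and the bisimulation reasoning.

P ≁ Q

Reachable graph of P (3 states):
  p0 = a.a.0 :: =a=> p1
  p1 = a.0 :: =a=> p2
  p2 = 0 :: ∅
Reachable graph of Q (4 states):
  q0 = a.a.a.0 :: =a=> q1
  q1 = a.a.0 :: =a=> q2
  q2 = a.0 :: =a=> q3
  q3 = 0 :: ∅
Partition-refinement fixed point:
  B0 = {p0, q1}
  B1 = {p1, q2}
  B2 = {p2, q3}
  B3 = {q0}
p0 ∈ B0, q0 ∈ B3 → different blocks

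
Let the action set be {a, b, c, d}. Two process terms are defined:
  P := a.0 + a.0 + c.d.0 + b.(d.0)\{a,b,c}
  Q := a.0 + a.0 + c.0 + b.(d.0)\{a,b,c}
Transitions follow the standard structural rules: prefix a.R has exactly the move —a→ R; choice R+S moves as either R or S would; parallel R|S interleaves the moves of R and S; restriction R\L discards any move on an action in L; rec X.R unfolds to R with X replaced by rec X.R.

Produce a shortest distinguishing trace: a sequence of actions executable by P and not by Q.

P's transition system — 5 states:
  s0 = a.0 + a.0 + c.d.0 + b.(d.0)\{a,b,c} has moves ··a··> s1, ··b··> s2, ··c··> s3
  s1 = 0 has moves deadlocked
  s2 = (d.0)\{a,b,c} has moves ··d··> s4
  s3 = d.0 has moves ··d··> s1
  s4 = 0\{a,b,c} has moves deadlocked
Q's transition system — 4 states:
  t0 = a.0 + a.0 + c.0 + b.(d.0)\{a,b,c} has moves ··a··> t1, ··b··> t2, ··c··> t1
  t1 = 0 has moves deadlocked
  t2 = (d.0)\{a,b,c} has moves ··d··> t3
  t3 = 0\{a,b,c} has moves deadlocked
Executing cd from P (initial set {s0}):
  [1] c ⇒ {s3}
  [2] d ⇒ {s1}
  P completes σ.
Executing cd from Q (initial set {t0}):
  [1] c ⇒ {t1}
  [2] d ⇒ ∅ (Q stuck)

cd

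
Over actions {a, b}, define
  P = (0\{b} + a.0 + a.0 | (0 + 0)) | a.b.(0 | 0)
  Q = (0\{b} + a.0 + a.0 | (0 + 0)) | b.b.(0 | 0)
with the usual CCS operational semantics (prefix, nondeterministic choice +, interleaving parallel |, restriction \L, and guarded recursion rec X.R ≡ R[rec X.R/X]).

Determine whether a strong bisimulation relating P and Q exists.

NO

LTS(P): 9 reachable states
  p0 = (0\{b} + a.0 + a.0 | (0 + 0)) | a.b.(0 | 0) → —a→ p1, —a→ p2, —a→ p3
  p1 = (0\{b} + a.0 + a.0 | (0 + 0)) | b.(0 | 0) → —a→ p4, —a→ p5, —b→ p6
  p2 = 0 | (0 + 0) | a.b.(0 | 0) → —a→ p4
  p3 = 0 | a.b.(0 | 0) → —a→ p5
  p4 = 0 | (0 + 0) | b.(0 | 0) → —b→ p7
  p5 = 0 | b.(0 | 0) → —b→ p8
  p6 = (0\{b} + a.0 + a.0 | (0 + 0)) | (0 | 0) → —a→ p7, —a→ p8
  p7 = 0 | (0 + 0) | (0 | 0) → (no moves)
  p8 = 0 | (0 | 0) → (no moves)
LTS(Q): 9 reachable states
  q0 = (0\{b} + a.0 + a.0 | (0 + 0)) | b.b.(0 | 0) → —a→ q1, —a→ q2, —b→ q3
  q1 = 0 | (0 + 0) | b.b.(0 | 0) → —b→ q4
  q2 = 0 | b.b.(0 | 0) → —b→ q5
  q3 = (0\{b} + a.0 + a.0 | (0 + 0)) | b.(0 | 0) → —a→ q4, —a→ q5, —b→ q6
  q4 = 0 | (0 + 0) | b.(0 | 0) → —b→ q7
  q5 = 0 | b.(0 | 0) → —b→ q8
  q6 = (0\{b} + a.0 + a.0 | (0 + 0)) | (0 | 0) → —a→ q7, —a→ q8
  q7 = 0 | (0 + 0) | (0 | 0) → (no moves)
  q8 = 0 | (0 | 0) → (no moves)
Coarsest stable partition (strong bisimilarity classes):
  B0 = {p0}
  B1 = {p2, p3}
  B2 = {p4, p5, q4, q5}
  B3 = {p7, p8, q7, q8}
  B4 = {p1, q3}
  B5 = {p6, q6}
  B6 = {q0}
  B7 = {q1, q2}
p0 ∈ B0, q0 ∈ B6 → different blocks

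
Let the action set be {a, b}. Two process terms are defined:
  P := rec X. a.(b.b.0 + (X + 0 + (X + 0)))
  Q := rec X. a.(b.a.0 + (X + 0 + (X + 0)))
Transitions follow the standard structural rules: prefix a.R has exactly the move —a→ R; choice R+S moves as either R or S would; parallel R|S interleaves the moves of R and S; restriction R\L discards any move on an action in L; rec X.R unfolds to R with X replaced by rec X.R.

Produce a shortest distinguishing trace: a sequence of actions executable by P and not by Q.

LTS(P): 4 reachable states
  u0 = rec X. a.(b.b.0 + (X + 0 + (X + 0))) :: -a-> u1
  u1 = b.b.0 + ((rec X. a.(b.b.0 + (X + 0 + (X + 0)))) + 0 + ((rec X. a.(b.b.0 + (X + 0 + (X + 0)))) + 0)) :: -a-> u1, -b-> u2
  u2 = b.0 :: -b-> u3
  u3 = 0 :: deadlocked
LTS(Q): 4 reachable states
  v0 = rec X. a.(b.a.0 + (X + 0 + (X + 0))) :: -a-> v1
  v1 = b.a.0 + ((rec X. a.(b.a.0 + (X + 0 + (X + 0)))) + 0 + ((rec X. a.(b.a.0 + (X + 0 + (X + 0)))) + 0)) :: -a-> v1, -b-> v2
  v2 = a.0 :: -a-> v3
  v3 = 0 :: deadlocked
Run σ = ⟨abb⟩ on P: start {u0}
  after a @ step 1: {u1}
  after b @ step 2: {u2}
  after b @ step 3: {u3}
  — P admits the full trace.
Run σ = ⟨abb⟩ on Q: start {v0}
  after a @ step 1: {v1}
  after b @ step 2: {v2}
  after b @ step 3: ∅ (Q stuck)

abb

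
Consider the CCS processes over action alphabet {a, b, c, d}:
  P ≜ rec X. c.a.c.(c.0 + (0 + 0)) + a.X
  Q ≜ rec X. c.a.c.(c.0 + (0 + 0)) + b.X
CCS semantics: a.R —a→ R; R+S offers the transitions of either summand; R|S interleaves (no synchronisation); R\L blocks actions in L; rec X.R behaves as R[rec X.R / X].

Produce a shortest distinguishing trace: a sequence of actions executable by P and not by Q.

Reachable graph of P (5 states):
  s0 = rec X. c.a.c.(c.0 + (0 + 0)) + a.X has moves --a--▸ s0, --c--▸ s1
  s1 = a.c.(c.0 + (0 + 0)) has moves --a--▸ s2
  s2 = c.(c.0 + (0 + 0)) has moves --c--▸ s3
  s3 = c.0 + (0 + 0) has moves --c--▸ s4
  s4 = 0 has moves (no moves)
Reachable graph of Q (5 states):
  t0 = rec X. c.a.c.(c.0 + (0 + 0)) + b.X has moves --b--▸ t0, --c--▸ t1
  t1 = a.c.(c.0 + (0 + 0)) has moves --a--▸ t2
  t2 = c.(c.0 + (0 + 0)) has moves --c--▸ t3
  t3 = c.0 + (0 + 0) has moves --c--▸ t4
  t4 = 0 has moves (no moves)
Trace ⟨a⟩ through P, begin at {s0}:
  after a @ step 1: {s0}
  — P admits the full trace.
Trace ⟨a⟩ through Q, begin at {t0}:
  after a @ step 1: no successor for Q

a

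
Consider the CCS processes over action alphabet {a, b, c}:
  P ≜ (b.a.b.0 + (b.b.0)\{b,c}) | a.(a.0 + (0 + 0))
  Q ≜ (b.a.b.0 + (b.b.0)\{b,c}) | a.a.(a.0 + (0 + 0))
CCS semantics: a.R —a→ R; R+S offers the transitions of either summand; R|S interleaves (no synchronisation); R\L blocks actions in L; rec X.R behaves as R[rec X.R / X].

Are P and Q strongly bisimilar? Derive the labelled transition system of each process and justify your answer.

NO

P's transition system — 12 states:
  m0 = (b.a.b.0 + (b.b.0)\{b,c}) | a.(a.0 + (0 + 0)) → -a-> m1, -b-> m2
  m1 = (b.a.b.0 + (b.b.0)\{b,c}) | (a.0 + (0 + 0)) → -a-> m3, -b-> m4
  m2 = a.b.0 | a.(a.0 + (0 + 0)) → -a-> m4, -a-> m5
  m3 = (b.a.b.0 + (b.b.0)\{b,c}) | 0 → -b-> m6
  m4 = a.b.0 | (a.0 + (0 + 0)) → -a-> m6, -a-> m7
  m5 = b.0 | a.(a.0 + (0 + 0)) → -a-> m7, -b-> m8
  m6 = a.b.0 | 0 → -a-> m9
  m7 = b.0 | (a.0 + (0 + 0)) → -a-> m9, -b-> m10
  m8 = 0 | a.(a.0 + (0 + 0)) → -a-> m10
  m9 = b.0 | 0 → -b-> m11
  m10 = 0 | (a.0 + (0 + 0)) → -a-> m11
  m11 = 0 | 0 → (no moves)
Q's transition system — 16 states:
  n0 = (b.a.b.0 + (b.b.0)\{b,c}) | a.a.(a.0 + (0 + 0)) → -a-> n1, -b-> n2
  n1 = (b.a.b.0 + (b.b.0)\{b,c}) | a.(a.0 + (0 + 0)) → -a-> n3, -b-> n4
  n2 = a.b.0 | a.a.(a.0 + (0 + 0)) → -a-> n4, -a-> n5
  n3 = (b.a.b.0 + (b.b.0)\{b,c}) | (a.0 + (0 + 0)) → -a-> n6, -b-> n7
  n4 = a.b.0 | a.(a.0 + (0 + 0)) → -a-> n7, -a-> n8
  n5 = b.0 | a.a.(a.0 + (0 + 0)) → -a-> n8, -b-> n9
  n6 = (b.a.b.0 + (b.b.0)\{b,c}) | 0 → -b-> n10
  n7 = a.b.0 | (a.0 + (0 + 0)) → -a-> n10, -a-> n11
  n8 = b.0 | a.(a.0 + (0 + 0)) → -a-> n11, -b-> n12
  n9 = 0 | a.a.(a.0 + (0 + 0)) → -a-> n12
  n10 = a.b.0 | 0 → -a-> n13
  n11 = b.0 | (a.0 + (0 + 0)) → -a-> n13, -b-> n14
  n12 = 0 | a.(a.0 + (0 + 0)) → -a-> n14
  n13 = b.0 | 0 → -b-> n15
  n14 = 0 | (a.0 + (0 + 0)) → -a-> n15
  n15 = 0 | 0 → (no moves)
Partition-refinement fixed point:
  B0 = {m0, n1}
  B1 = {m2, n4}
  B2 = {m4, n7}
  B3 = {m6, n10}
  B4 = {m9, n13}
  B5 = {m11, n15}
  B6 = {m7, n11}
  B7 = {m10, n14}
  B8 = {m5, n8}
  B9 = {m8, n12}
  B10 = {m1, n3}
  B11 = {m3, n6}
  B12 = {n0}
  B13 = {n2}
  B14 = {n5}
  B15 = {n9}
m0 ∈ B0, n0 ∈ B12 → different blocks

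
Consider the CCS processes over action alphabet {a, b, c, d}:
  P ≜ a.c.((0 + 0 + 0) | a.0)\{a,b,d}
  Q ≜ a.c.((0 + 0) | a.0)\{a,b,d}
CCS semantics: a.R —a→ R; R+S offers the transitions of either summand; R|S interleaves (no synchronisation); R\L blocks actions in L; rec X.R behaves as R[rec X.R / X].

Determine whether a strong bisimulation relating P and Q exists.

Reachable graph of P (3 states):
  p0 = a.c.((0 + 0 + 0) | a.0)\{a,b,d} ⊢ =a=> p1
  p1 = c.((0 + 0 + 0) | a.0)\{a,b,d} ⊢ =c=> p2
  p2 = ((0 + 0 + 0) | a.0)\{a,b,d} ⊢ (no moves)
Reachable graph of Q (3 states):
  q0 = a.c.((0 + 0) | a.0)\{a,b,d} ⊢ =a=> q1
  q1 = c.((0 + 0) | a.0)\{a,b,d} ⊢ =c=> q2
  q2 = ((0 + 0) | a.0)\{a,b,d} ⊢ (no moves)
Partition-refinement fixed point:
  B0 = {p0, q0}
  B1 = {p1, q1}
  B2 = {p2, q2}
p0 ∈ B0, q0 ∈ B0 → same block

YES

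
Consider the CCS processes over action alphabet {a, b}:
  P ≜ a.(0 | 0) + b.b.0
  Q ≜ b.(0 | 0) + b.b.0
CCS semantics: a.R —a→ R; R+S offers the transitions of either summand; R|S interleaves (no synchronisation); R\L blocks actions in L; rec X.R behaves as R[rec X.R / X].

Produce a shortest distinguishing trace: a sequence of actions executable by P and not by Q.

LTS(P): 4 reachable states
  s0 = a.(0 | 0) + b.b.0 :: —a→ s1, —b→ s2
  s1 = 0 | 0 :: deadlocked
  s2 = b.0 :: —b→ s3
  s3 = 0 :: deadlocked
LTS(Q): 4 reachable states
  t0 = b.(0 | 0) + b.b.0 :: —b→ t1, —b→ t2
  t1 = 0 | 0 :: deadlocked
  t2 = b.0 :: —b→ t3
  t3 = 0 :: deadlocked
Run σ = ⟨a⟩ on P: start {s0}
  step 1 (a): {s1}
  ✓ P
Run σ = ⟨a⟩ on Q: start {t0}
  step 1 (a): no successor for Q

a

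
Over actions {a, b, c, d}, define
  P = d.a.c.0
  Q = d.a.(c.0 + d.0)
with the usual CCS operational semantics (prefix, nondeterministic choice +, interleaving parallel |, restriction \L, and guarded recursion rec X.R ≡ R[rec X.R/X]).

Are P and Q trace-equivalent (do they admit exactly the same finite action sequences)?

P's transition system — 4 states:
  s0 = d.a.c.0 has moves —d→ s1
  s1 = a.c.0 has moves —a→ s2
  s2 = c.0 has moves —c→ s3
  s3 = 0 has moves ·
Q's transition system — 4 states:
  t0 = d.a.(c.0 + d.0) has moves —d→ t1
  t1 = a.(c.0 + d.0) has moves —a→ t2
  t2 = c.0 + d.0 has moves —c→ t3, —d→ t3
  t3 = 0 has moves ·
Run σ = ⟨dad⟩ on Q: start {t0}
  after d @ step 1: {t1}
  after a @ step 2: {t2}
  after d @ step 3: {t3}
  — Q admits the full trace.
Run σ = ⟨dad⟩ on P: start {s0}
  after d @ step 1: {s1}
  after a @ step 2: {s2}
  after d @ step 3: ∅  — P cannot continue

trace-distinct — witness ⟨dad⟩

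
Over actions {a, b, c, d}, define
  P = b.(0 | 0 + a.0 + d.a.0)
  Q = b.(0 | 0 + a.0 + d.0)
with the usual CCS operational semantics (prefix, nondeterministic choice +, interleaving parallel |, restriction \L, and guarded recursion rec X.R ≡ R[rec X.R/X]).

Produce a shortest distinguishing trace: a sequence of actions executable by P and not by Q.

Reachable graph of P (4 states):
  m0 = b.(0 | 0 + a.0 + d.a.0) has moves ··b··> m1
  m1 = 0 | 0 + a.0 + d.a.0 has moves ··a··> m2, ··d··> m3
  m2 = 0 has moves stopped
  m3 = a.0 has moves ··a··> m2
Reachable graph of Q (3 states):
  n0 = b.(0 | 0 + a.0 + d.0) has moves ··b··> n1
  n1 = 0 | 0 + a.0 + d.0 has moves ··a··> n2, ··d··> n2
  n2 = 0 has moves stopped
Trace ⟨bda⟩ through P, begin at {m0}:
  [1] b ⇒ {m1}
  [2] d ⇒ {m3}
  [3] a ⇒ {m2}
  ✓ P
Trace ⟨bda⟩ through Q, begin at {n0}:
  [1] b ⇒ {n1}
  [2] d ⇒ {n2}
  [3] a ⇒ no successor for Q

bda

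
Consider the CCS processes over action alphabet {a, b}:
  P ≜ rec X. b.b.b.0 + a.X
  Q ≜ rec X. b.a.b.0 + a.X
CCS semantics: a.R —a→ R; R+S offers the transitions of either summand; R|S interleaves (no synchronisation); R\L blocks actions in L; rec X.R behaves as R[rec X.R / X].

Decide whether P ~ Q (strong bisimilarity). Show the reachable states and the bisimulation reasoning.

P's transition system — 4 states:
  m0 = rec X. b.b.b.0 + a.X → ··a··> m0, ··b··> m1
  m1 = b.b.0 → ··b··> m2
  m2 = b.0 → ··b··> m3
  m3 = 0 → ∅
Q's transition system — 4 states:
  n0 = rec X. b.a.b.0 + a.X → ··a··> n0, ··b··> n1
  n1 = a.b.0 → ··a··> n2
  n2 = b.0 → ··b··> n3
  n3 = 0 → ∅
Bisimilarity quotient blocks:
  B0 = {m0}
  B1 = {m1}
  B2 = {m2, n2}
  B3 = {m3, n3}
  B4 = {n0}
  B5 = {n1}
m0 ∈ B0, n0 ∈ B4 → different blocks

not bisimilar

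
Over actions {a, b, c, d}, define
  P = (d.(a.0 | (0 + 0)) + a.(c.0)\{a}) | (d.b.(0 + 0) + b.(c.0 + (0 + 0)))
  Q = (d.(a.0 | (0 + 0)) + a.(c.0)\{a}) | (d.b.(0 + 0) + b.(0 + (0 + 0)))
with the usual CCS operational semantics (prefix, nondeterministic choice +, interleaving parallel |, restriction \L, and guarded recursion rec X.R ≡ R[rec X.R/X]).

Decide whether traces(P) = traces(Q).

P's transition system — 25 states:
  m0 = (d.(a.0 | (0 + 0)) + a.(c.0)\{a}) | (d.b.(0 + 0) + b.(c.0 + (0 + 0))) :: =a=> m1, =b=> m2, =d=> m3, =d=> m4
  m1 = (c.0)\{a} | (d.b.(0 + 0) + b.(c.0 + (0 + 0))) :: =b=> m5, =c=> m6, =d=> m7
  m2 = (d.(a.0 | (0 + 0)) + a.(c.0)\{a}) | (c.0 + (0 + 0)) :: =a=> m5, =c=> m8, =d=> m9
  m3 = (d.(a.0 | (0 + 0)) + a.(c.0)\{a}) | b.(0 + 0) :: =a=> m7, =b=> m10, =d=> m11
  m4 = a.0 | (0 + 0) | (d.b.(0 + 0) + b.(c.0 + (0 + 0))) :: =a=> m12, =b=> m9, =d=> m11
  m5 = (c.0)\{a} | (c.0 + (0 + 0)) :: =c=> m13, =c=> m14
  m6 = 0\{a} | (d.b.(0 + 0) + b.(c.0 + (0 + 0))) :: =b=> m14, =d=> m15
  m7 = (c.0)\{a} | b.(0 + 0) :: =b=> m16, =c=> m15
  m8 = (d.(a.0 | (0 + 0)) + a.(c.0)\{a}) | 0 :: =a=> m13, =d=> m17
  m9 = a.0 | (0 + 0) | (c.0 + (0 + 0)) :: =a=> m18, =c=> m17
  m10 = (d.(a.0 | (0 + 0)) + a.(c.0)\{a}) | (0 + 0) :: =a=> m16, =d=> m19
  m11 = a.0 | (0 + 0) | b.(0 + 0) :: =a=> m20, =b=> m19
  m12 = 0 | (0 + 0) | (d.b.(0 + 0) + b.(c.0 + (0 + 0))) :: =b=> m18, =d=> m20
  m13 = (c.0)\{a} | 0 :: =c=> m21
  m14 = 0\{a} | (c.0 + (0 + 0)) :: =c=> m21
  m15 = 0\{a} | b.(0 + 0) :: =b=> m22
  m16 = (c.0)\{a} | (0 + 0) :: =c=> m22
  m17 = a.0 | (0 + 0) | 0 :: =a=> m23
  m18 = 0 | (0 + 0) | (c.0 + (0 + 0)) :: =c=> m23
  m19 = a.0 | (0 + 0) | (0 + 0) :: =a=> m24
  m20 = 0 | (0 + 0) | b.(0 + 0) :: =b=> m24
  m21 = 0\{a} | 0 :: ·
  m22 = 0\{a} | (0 + 0) :: ·
  m23 = 0 | (0 + 0) | 0 :: ·
  m24 = 0 | (0 + 0) | (0 + 0) :: ·
Q's transition system — 20 states:
  n0 = (d.(a.0 | (0 + 0)) + a.(c.0)\{a}) | (d.b.(0 + 0) + b.(0 + (0 + 0))) :: =a=> n1, =b=> n2, =d=> n3, =d=> n4
  n1 = (c.0)\{a} | (d.b.(0 + 0) + b.(0 + (0 + 0))) :: =b=> n5, =c=> n6, =d=> n7
  n2 = (d.(a.0 | (0 + 0)) + a.(c.0)\{a}) | (0 + (0 + 0)) :: =a=> n5, =d=> n8
  n3 = (d.(a.0 | (0 + 0)) + a.(c.0)\{a}) | b.(0 + 0) :: =a=> n7, =b=> n9, =d=> n10
  n4 = a.0 | (0 + 0) | (d.b.(0 + 0) + b.(0 + (0 + 0))) :: =a=> n11, =b=> n8, =d=> n10
  n5 = (c.0)\{a} | (0 + (0 + 0)) :: =c=> n12
  n6 = 0\{a} | (d.b.(0 + 0) + b.(0 + (0 + 0))) :: =b=> n12, =d=> n13
  n7 = (c.0)\{a} | b.(0 + 0) :: =b=> n14, =c=> n13
  n8 = a.0 | (0 + 0) | (0 + (0 + 0)) :: =a=> n15
  n9 = (d.(a.0 | (0 + 0)) + a.(c.0)\{a}) | (0 + 0) :: =a=> n14, =d=> n16
  n10 = a.0 | (0 + 0) | b.(0 + 0) :: =a=> n17, =b=> n16
  n11 = 0 | (0 + 0) | (d.b.(0 + 0) + b.(0 + (0 + 0))) :: =b=> n15, =d=> n17
  n12 = 0\{a} | (0 + (0 + 0)) :: ·
  n13 = 0\{a} | b.(0 + 0) :: =b=> n18
  n14 = (c.0)\{a} | (0 + 0) :: =c=> n18
  n15 = 0 | (0 + 0) | (0 + (0 + 0)) :: ·
  n16 = a.0 | (0 + 0) | (0 + 0) :: =a=> n19
  n17 = 0 | (0 + 0) | b.(0 + 0) :: =b=> n19
  n18 = 0\{a} | (0 + 0) :: ·
  n19 = 0 | (0 + 0) | (0 + 0) :: ·
Executing bc from P (initial set {m0}):
  step 1 (b): {m2}
  step 2 (c): {m8}
  — P admits the full trace.
Executing bc from Q (initial set {n0}):
  step 1 (b): {n2}
  step 2 (c): no successor for Q

traces(P) ≠ traces(Q) — witness ⟨bc⟩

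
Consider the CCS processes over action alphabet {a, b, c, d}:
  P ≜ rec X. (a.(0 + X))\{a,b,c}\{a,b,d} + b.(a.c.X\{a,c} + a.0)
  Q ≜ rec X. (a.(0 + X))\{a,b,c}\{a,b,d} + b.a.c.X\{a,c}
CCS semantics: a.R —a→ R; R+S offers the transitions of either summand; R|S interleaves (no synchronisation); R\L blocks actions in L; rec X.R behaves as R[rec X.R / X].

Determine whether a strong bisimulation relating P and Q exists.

NO

Reachable graph of P (6 states):
  m0 = rec X. (a.(0 + X))\{a,b,c}\{a,b,d} + b.(a.c.X\{a,c} + a.0) → --b--▸ m1
  m1 = a.c.(rec X. (a.(0 + X))\{a,b,c}\{a,b,d} + b.(a.c.X\{a,c} + a.0))\{a,c} + a.0 → --a--▸ m2, --a--▸ m3
  m2 = 0 → ∅
  m3 = c.(rec X. (a.(0 + X))\{a,b,c}\{a,b,d} + b.(a.c.X\{a,c} + a.0))\{a,c} → --c--▸ m4
  m4 = (rec X. (a.(0 + X))\{a,b,c}\{a,b,d} + b.(a.c.X\{a,c} + a.0))\{a,c} → --b--▸ m5
  m5 = (a.c.(rec X. (a.(0 + X))\{a,b,c}\{a,b,d} + b.(a.c.X\{a,c} + a.0))\{a,c} + a.0)\{a,c} → ∅
Reachable graph of Q (5 states):
  n0 = rec X. (a.(0 + X))\{a,b,c}\{a,b,d} + b.a.c.X\{a,c} → --b--▸ n1
  n1 = a.c.(rec X. (a.(0 + X))\{a,b,c}\{a,b,d} + b.a.c.X\{a,c})\{a,c} → --a--▸ n2
  n2 = c.(rec X. (a.(0 + X))\{a,b,c}\{a,b,d} + b.a.c.X\{a,c})\{a,c} → --c--▸ n3
  n3 = (rec X. (a.(0 + X))\{a,b,c}\{a,b,d} + b.a.c.X\{a,c})\{a,c} → --b--▸ n4
  n4 = (a.c.(rec X. (a.(0 + X))\{a,b,c}\{a,b,d} + b.a.c.X\{a,c})\{a,c})\{a,c} → ∅
Coarsest stable partition (strong bisimilarity classes):
  B0 = {m0}
  B1 = {m1}
  B2 = {m2, m5, n4}
  B3 = {m3, n2}
  B4 = {m4, n3}
  B5 = {n0}
  B6 = {n1}
m0 ∈ B0, n0 ∈ B5 → different blocks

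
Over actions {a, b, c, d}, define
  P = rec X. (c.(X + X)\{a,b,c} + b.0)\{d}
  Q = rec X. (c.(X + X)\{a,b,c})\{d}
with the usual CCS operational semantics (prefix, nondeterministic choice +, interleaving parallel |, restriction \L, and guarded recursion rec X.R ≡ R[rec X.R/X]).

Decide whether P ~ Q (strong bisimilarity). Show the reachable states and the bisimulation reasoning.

LTS(P): 3 reachable states
  p0 = rec X. (c.(X + X)\{a,b,c} + b.0)\{d} :: —b→ p1, —c→ p2
  p1 = 0\{d} :: stopped
  p2 = ((rec X. (c.(X + X)\{a,b,c} + b.0)\{d}) + (rec X. (c.(X + X)\{a,b,c} + b.0)\{d}))\{a,b,c}\{d} :: stopped
LTS(Q): 2 reachable states
  q0 = rec X. (c.(X + X)\{a,b,c})\{d} :: —c→ q1
  q1 = ((rec X. (c.(X + X)\{a,b,c})\{d}) + (rec X. (c.(X + X)\{a,b,c})\{d}))\{a,b,c}\{d} :: stopped
Partition-refinement fixed point:
  B0 = {p0}
  B1 = {p1, p2, q1}
  B2 = {q0}
p0 ∈ B0, q0 ∈ B2 → different blocks

P ≁ Q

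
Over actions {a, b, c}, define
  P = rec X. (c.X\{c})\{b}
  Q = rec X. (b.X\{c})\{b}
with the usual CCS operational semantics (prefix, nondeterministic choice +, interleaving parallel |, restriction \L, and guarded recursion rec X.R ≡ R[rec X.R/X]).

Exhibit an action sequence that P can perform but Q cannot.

LTS(P): 2 reachable states
  s0 = rec X. (c.X\{c})\{b} :: -c-> s1
  s1 = (rec X. (c.X\{c})\{b})\{c}\{b} :: stopped
LTS(Q): 1 reachable states
  t0 = rec X. (b.X\{c})\{b} :: stopped
Executing c from P (initial set {s0}):
  after c @ step 1: {s1}
  P completes σ.
Executing c from Q (initial set {t0}):
  after c @ step 1: no successor for Q

c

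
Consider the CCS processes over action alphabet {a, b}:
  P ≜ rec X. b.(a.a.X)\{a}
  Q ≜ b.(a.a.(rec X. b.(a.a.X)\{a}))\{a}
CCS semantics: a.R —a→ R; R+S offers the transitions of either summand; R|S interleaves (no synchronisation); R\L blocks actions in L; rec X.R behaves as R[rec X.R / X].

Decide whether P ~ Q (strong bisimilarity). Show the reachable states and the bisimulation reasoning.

Reachable graph of P (2 states):
  u0 = rec X. b.(a.a.X)\{a} → ··b··> u1
  u1 = (a.a.(rec X. b.(a.a.X)\{a}))\{a} → ∅
Reachable graph of Q (2 states):
  v0 = b.(a.a.(rec X. b.(a.a.X)\{a}))\{a} → ··b··> v1
  v1 = (a.a.(rec X. b.(a.a.X)\{a}))\{a} → ∅
Bisimilarity quotient blocks:
  B0 = {u0, v0}
  B1 = {u1, v1}
u0 ∈ B0, v0 ∈ B0 → same block

bisimilar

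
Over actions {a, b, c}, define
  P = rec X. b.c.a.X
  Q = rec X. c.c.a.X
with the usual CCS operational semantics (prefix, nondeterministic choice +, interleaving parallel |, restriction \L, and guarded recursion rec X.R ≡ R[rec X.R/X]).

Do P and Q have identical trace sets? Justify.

NO — witness ⟨b⟩

P's transition system — 3 states:
  s0 = rec X. b.c.a.X ⊢ --b--▸ s1
  s1 = c.a.(rec X. b.c.a.X) ⊢ --c--▸ s2
  s2 = a.(rec X. b.c.a.X) ⊢ --a--▸ s0
Q's transition system — 3 states:
  t0 = rec X. c.c.a.X ⊢ --c--▸ t1
  t1 = c.a.(rec X. c.c.a.X) ⊢ --c--▸ t2
  t2 = a.(rec X. c.c.a.X) ⊢ --a--▸ t0
Run σ = ⟨b⟩ on P: start {s0}
  [1] b ⇒ {s1}
  ✓ P
Run σ = ⟨b⟩ on Q: start {t0}
  [1] b ⇒ ∅ (Q stuck)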